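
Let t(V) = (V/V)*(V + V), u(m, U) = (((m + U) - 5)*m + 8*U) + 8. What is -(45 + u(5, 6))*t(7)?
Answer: -1834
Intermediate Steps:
u(m, U) = 8 + 8*U + m*(-5 + U + m) (u(m, U) = (((U + m) - 5)*m + 8*U) + 8 = ((-5 + U + m)*m + 8*U) + 8 = (m*(-5 + U + m) + 8*U) + 8 = (8*U + m*(-5 + U + m)) + 8 = 8 + 8*U + m*(-5 + U + m))
t(V) = 2*V (t(V) = 1*(2*V) = 2*V)
-(45 + u(5, 6))*t(7) = -(45 + (8 + 5² - 5*5 + 8*6 + 6*5))*2*7 = -(45 + (8 + 25 - 25 + 48 + 30))*14 = -(45 + 86)*14 = -131*14 = -1*1834 = -1834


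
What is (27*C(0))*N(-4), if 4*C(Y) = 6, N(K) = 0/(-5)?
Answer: 0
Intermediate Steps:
N(K) = 0 (N(K) = 0*(-⅕) = 0)
C(Y) = 3/2 (C(Y) = (¼)*6 = 3/2)
(27*C(0))*N(-4) = (27*(3/2))*0 = (81/2)*0 = 0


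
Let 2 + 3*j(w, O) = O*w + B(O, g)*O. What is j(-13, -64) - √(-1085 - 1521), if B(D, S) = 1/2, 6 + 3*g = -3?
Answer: 266 - I*√2606 ≈ 266.0 - 51.049*I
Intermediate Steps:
g = -3 (g = -2 + (⅓)*(-3) = -2 - 1 = -3)
B(D, S) = ½
j(w, O) = -⅔ + O/6 + O*w/3 (j(w, O) = -⅔ + (O*w + O/2)/3 = -⅔ + (O/2 + O*w)/3 = -⅔ + (O/6 + O*w/3) = -⅔ + O/6 + O*w/3)
j(-13, -64) - √(-1085 - 1521) = (-⅔ + (⅙)*(-64) + (⅓)*(-64)*(-13)) - √(-1085 - 1521) = (-⅔ - 32/3 + 832/3) - √(-2606) = 266 - I*√2606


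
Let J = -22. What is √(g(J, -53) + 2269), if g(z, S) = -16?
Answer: √2253 ≈ 47.466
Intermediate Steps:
√(g(J, -53) + 2269) = √(-16 + 2269) = √2253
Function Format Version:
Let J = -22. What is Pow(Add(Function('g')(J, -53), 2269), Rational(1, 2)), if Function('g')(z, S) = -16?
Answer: Pow(2253, Rational(1, 2)) ≈ 47.466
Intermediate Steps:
Pow(Add(Function('g')(J, -53), 2269), Rational(1, 2)) = Pow(Add(-16, 2269), Rational(1, 2)) = Pow(2253, Rational(1, 2))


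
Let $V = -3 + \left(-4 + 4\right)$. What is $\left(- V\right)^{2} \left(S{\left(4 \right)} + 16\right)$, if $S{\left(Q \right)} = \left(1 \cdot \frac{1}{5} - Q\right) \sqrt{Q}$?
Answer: $\frac{378}{5} \approx 75.6$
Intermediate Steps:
$V = -3$ ($V = -3 + 0 = -3$)
$S{\left(Q \right)} = \sqrt{Q} \left(\frac{1}{5} - Q\right)$ ($S{\left(Q \right)} = \left(1 \cdot \frac{1}{5} - Q\right) \sqrt{Q} = \left(\frac{1}{5} - Q\right) \sqrt{Q} = \sqrt{Q} \left(\frac{1}{5} - Q\right)$)
$\left(- V\right)^{2} \left(S{\left(4 \right)} + 16\right) = \left(\left(-1\right) \left(-3\right)\right)^{2} \left(\sqrt{4} \left(\frac{1}{5} - 4\right) + 16\right) = 3^{2} \left(2 \left(\frac{1}{5} - 4\right) + 16\right) = 9 \left(2 \left(- \frac{19}{5}\right) + 16\right) = 9 \left(- \frac{38}{5} + 16\right) = 9 \cdot \frac{42}{5} = \frac{378}{5}$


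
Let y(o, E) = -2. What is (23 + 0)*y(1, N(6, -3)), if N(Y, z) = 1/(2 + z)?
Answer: -46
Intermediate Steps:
(23 + 0)*y(1, N(6, -3)) = (23 + 0)*(-2) = 23*(-2) = -46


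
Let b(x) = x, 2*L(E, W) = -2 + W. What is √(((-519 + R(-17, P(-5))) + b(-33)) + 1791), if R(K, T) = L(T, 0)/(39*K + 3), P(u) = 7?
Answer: √134927265/330 ≈ 35.199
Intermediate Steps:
L(E, W) = -1 + W/2 (L(E, W) = (-2 + W)/2 = -1 + W/2)
R(K, T) = -1/(3 + 39*K) (R(K, T) = (-1 + (½)*0)/(39*K + 3) = (-1 + 0)/(3 + 39*K) = -1/(3 + 39*K))
√(((-519 + R(-17, P(-5))) + b(-33)) + 1791) = √(((-519 - 1/(3 + 39*(-17))) - 33) + 1791) = √(((-519 - 1/(3 - 663)) - 33) + 1791) = √(((-519 - 1/(-660)) - 33) + 1791) = √(((-519 - 1*(-1/660)) - 33) + 1791) = √(((-519 + 1/660) - 33) + 1791) = √((-342539/660 - 33) + 1791) = √(-364319/660 + 1791) = √(817741/660) = √134927265/330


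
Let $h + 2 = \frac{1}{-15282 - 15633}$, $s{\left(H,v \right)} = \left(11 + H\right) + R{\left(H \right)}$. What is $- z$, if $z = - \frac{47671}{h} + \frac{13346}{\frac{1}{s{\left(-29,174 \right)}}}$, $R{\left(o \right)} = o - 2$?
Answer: $\frac{38960880809}{61831} \approx 6.3012 \cdot 10^{5}$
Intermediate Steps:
$R{\left(o \right)} = -2 + o$
$s{\left(H,v \right)} = 9 + 2 H$ ($s{\left(H,v \right)} = \left(11 + H\right) + \left(-2 + H\right) = 9 + 2 H$)
$h = - \frac{61831}{30915}$ ($h = -2 + \frac{1}{-15282 - 15633} = -2 + \frac{1}{-30915} = -2 - \frac{1}{30915} = - \frac{61831}{30915} \approx -2.0$)
$z = - \frac{38960880809}{61831}$ ($z = - \frac{47671}{- \frac{61831}{30915}} + \frac{13346}{\frac{1}{9 + 2 \left(-29\right)}} = \left(-47671\right) \left(- \frac{30915}{61831}\right) + \frac{13346}{\frac{1}{9 - 58}} = \frac{1473748965}{61831} + \frac{13346}{\frac{1}{-49}} = \frac{1473748965}{61831} + \frac{13346}{- \frac{1}{49}} = \frac{1473748965}{61831} + 13346 \left(-49\right) = \frac{1473748965}{61831} - 653954 = - \frac{38960880809}{61831} \approx -6.3012 \cdot 10^{5}$)
$- z = \left(-1\right) \left(- \frac{38960880809}{61831}\right) = \frac{38960880809}{61831}$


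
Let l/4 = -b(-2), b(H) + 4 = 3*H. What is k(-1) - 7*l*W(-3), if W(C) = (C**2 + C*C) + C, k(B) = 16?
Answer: -4184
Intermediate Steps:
b(H) = -4 + 3*H
l = 40 (l = 4*(-(-4 + 3*(-2))) = 4*(-(-4 - 6)) = 4*(-1*(-10)) = 4*10 = 40)
W(C) = C + 2*C**2 (W(C) = (C**2 + C**2) + C = 2*C**2 + C = C + 2*C**2)
k(-1) - 7*l*W(-3) = 16 - 7*40*(-3*(1 + 2*(-3))) = 16 - 280*(-3*(1 - 6)) = 16 - 280*(-3*(-5)) = 16 - 280*15 = 16 - 1*4200 = 16 - 4200 = -4184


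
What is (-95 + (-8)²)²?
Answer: 961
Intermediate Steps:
(-95 + (-8)²)² = (-95 + 64)² = (-31)² = 961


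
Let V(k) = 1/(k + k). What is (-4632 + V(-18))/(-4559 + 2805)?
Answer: 166753/63144 ≈ 2.6408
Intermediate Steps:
V(k) = 1/(2*k)
(-4632 + V(-18))/(-4559 + 2805) = (-4632 + (½)/(-18))/(-4559 + 2805) = (-4632 + (½)*(-1/18))/(-1754) = (-4632 - 1/36)*(-1/1754) = -166753/36*(-1/1754) = 166753/63144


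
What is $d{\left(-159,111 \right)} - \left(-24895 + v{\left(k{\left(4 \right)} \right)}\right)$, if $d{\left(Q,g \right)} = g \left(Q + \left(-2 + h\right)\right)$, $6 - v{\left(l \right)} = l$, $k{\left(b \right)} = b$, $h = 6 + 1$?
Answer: $7799$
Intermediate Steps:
$h = 7$
$v{\left(l \right)} = 6 - l$
$d{\left(Q,g \right)} = g \left(5 + Q\right)$ ($d{\left(Q,g \right)} = g \left(Q + \left(-2 + 7\right)\right) = g \left(Q + 5\right) = g \left(5 + Q\right)$)
$d{\left(-159,111 \right)} - \left(-24895 + v{\left(k{\left(4 \right)} \right)}\right) = 111 \left(5 - 159\right) + \left(24895 - \left(6 - 4\right)\right) = 111 \left(-154\right) + \left(24895 - \left(6 - 4\right)\right) = -17094 + \left(24895 - 2\right) = -17094 + 24893 = 7799$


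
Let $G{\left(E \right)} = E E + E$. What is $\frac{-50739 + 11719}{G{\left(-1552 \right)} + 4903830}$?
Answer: $- \frac{19510}{3655491} \approx -0.0053372$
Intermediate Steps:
$G{\left(E \right)} = E + E^{2}$ ($G{\left(E \right)} = E^{2} + E = E + E^{2}$)
$\frac{-50739 + 11719}{G{\left(-1552 \right)} + 4903830} = \frac{-50739 + 11719}{- 1552 \left(1 - 1552\right) + 4903830} = - \frac{39020}{\left(-1552\right) \left(-1551\right) + 4903830} = - \frac{39020}{2407152 + 4903830} = - \frac{39020}{7310982} = \left(-39020\right) \frac{1}{7310982} = - \frac{19510}{3655491}$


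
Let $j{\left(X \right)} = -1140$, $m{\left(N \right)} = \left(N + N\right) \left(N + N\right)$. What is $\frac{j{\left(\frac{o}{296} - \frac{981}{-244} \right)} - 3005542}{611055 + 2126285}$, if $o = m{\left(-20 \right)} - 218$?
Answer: $- \frac{1503341}{1368670} \approx -1.0984$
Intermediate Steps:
$m{\left(N \right)} = 4 N^{2}$ ($m{\left(N \right)} = 2 N 2 N = 4 N^{2}$)
$o = 1382$ ($o = 4 \left(-20\right)^{2} - 218 = 4 \cdot 400 - 218 = 1600 - 218 = 1382$)
$\frac{j{\left(\frac{o}{296} - \frac{981}{-244} \right)} - 3005542}{611055 + 2126285} = \frac{-1140 - 3005542}{611055 + 2126285} = - \frac{3006682}{2737340} = \left(-3006682\right) \frac{1}{2737340} = - \frac{1503341}{1368670}$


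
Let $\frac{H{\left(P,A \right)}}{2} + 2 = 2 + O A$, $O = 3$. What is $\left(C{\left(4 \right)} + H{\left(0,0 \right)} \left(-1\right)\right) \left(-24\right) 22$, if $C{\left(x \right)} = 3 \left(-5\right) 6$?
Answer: $47520$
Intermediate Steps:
$C{\left(x \right)} = -90$ ($C{\left(x \right)} = \left(-15\right) 6 = -90$)
$H{\left(P,A \right)} = 6 A$ ($H{\left(P,A \right)} = -4 + 2 \left(2 + 3 A\right) = -4 + \left(4 + 6 A\right) = 6 A$)
$\left(C{\left(4 \right)} + H{\left(0,0 \right)} \left(-1\right)\right) \left(-24\right) 22 = \left(-90 + 6 \cdot 0 \left(-1\right)\right) \left(-24\right) 22 = \left(-90 + 0 \left(-1\right)\right) \left(-24\right) 22 = \left(-90 + 0\right) \left(-24\right) 22 = \left(-90\right) \left(-24\right) 22 = 2160 \cdot 22 = 47520$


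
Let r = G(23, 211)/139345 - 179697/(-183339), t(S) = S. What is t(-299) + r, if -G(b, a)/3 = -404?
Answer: -2537800809404/8515790985 ≈ -298.01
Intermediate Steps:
G(b, a) = 1212 (G(b, a) = -3*(-404) = 1212)
r = 8420695111/8515790985 (r = 1212/139345 - 179697/(-183339) = 1212*(1/139345) - 179697*(-1/183339) = 1212/139345 + 59899/61113 = 8420695111/8515790985 ≈ 0.98883)
t(-299) + r = -299 + 8420695111/8515790985 = -2537800809404/8515790985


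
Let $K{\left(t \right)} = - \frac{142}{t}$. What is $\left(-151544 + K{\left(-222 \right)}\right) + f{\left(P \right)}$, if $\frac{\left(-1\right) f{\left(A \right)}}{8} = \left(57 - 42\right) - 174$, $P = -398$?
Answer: $- \frac{16680121}{111} \approx -1.5027 \cdot 10^{5}$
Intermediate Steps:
$f{\left(A \right)} = 1272$ ($f{\left(A \right)} = - 8 \left(\left(57 - 42\right) - 174\right) = - 8 \left(15 - 174\right) = \left(-8\right) \left(-159\right) = 1272$)
$\left(-151544 + K{\left(-222 \right)}\right) + f{\left(P \right)} = \left(-151544 - \frac{142}{-222}\right) + 1272 = \left(-151544 - - \frac{71}{111}\right) + 1272 = \left(-151544 + \frac{71}{111}\right) + 1272 = - \frac{16821313}{111} + 1272 = - \frac{16680121}{111}$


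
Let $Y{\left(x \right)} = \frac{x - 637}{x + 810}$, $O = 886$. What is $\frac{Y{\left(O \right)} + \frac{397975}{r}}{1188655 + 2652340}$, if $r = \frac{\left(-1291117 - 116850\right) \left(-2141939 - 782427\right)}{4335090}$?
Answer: $\frac{1975635959030289}{13411081320710479466720} \approx 1.4731 \cdot 10^{-7}$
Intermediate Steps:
$Y{\left(x \right)} = \frac{-637 + x}{810 + x}$
$r = \frac{2058705411961}{2167545}$ ($r = \left(-1407967\right) \left(-2924366\right) \frac{1}{4335090} = 4117410823922 \cdot \frac{1}{4335090} = \frac{2058705411961}{2167545} \approx 9.4979 \cdot 10^{5}$)
$\frac{Y{\left(O \right)} + \frac{397975}{r}}{1188655 + 2652340} = \frac{\frac{-637 + 886}{810 + 886} + \frac{397975}{\frac{2058705411961}{2167545}}}{1188655 + 2652340} = \frac{\frac{1}{1696} \cdot 249 + 397975 \cdot \frac{2167545}{2058705411961}}{3840995} = \left(\frac{1}{1696} \cdot 249 + \frac{862628721375}{2058705411961}\right) \frac{1}{3840995} = \left(\frac{249}{1696} + \frac{862628721375}{2058705411961}\right) \frac{1}{3840995} = \frac{1975635959030289}{3491564378685856} \cdot \frac{1}{3840995} = \frac{1975635959030289}{13411081320710479466720}$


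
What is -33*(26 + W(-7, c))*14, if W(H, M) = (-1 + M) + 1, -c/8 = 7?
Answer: 13860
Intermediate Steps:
c = -56 (c = -8*7 = -56)
W(H, M) = M
-33*(26 + W(-7, c))*14 = -33*(26 - 56)*14 = -(-990)*14 = -33*(-420) = 13860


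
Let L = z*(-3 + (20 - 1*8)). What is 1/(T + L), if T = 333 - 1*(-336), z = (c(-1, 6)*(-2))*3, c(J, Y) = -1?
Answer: 1/723 ≈ 0.0013831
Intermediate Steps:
z = 6 (z = -1*(-2)*3 = 2*3 = 6)
T = 669 (T = 333 + 336 = 669)
L = 54 (L = 6*(-3 + (20 - 1*8)) = 6*(-3 + (20 - 8)) = 6*(-3 + 12) = 6*9 = 54)
1/(T + L) = 1/(669 + 54) = 1/723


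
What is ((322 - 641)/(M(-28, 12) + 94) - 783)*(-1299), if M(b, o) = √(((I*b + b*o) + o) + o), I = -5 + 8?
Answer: 4714487979/4616 - 1243143*I*√11/4616 ≈ 1.0213e+6 - 893.21*I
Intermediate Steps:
I = 3
M(b, o) = √(2*o + 3*b + b*o) (M(b, o) = √(((3*b + b*o) + o) + o) = √((o + 3*b + b*o) + o) = √(2*o + 3*b + b*o))
((322 - 641)/(M(-28, 12) + 94) - 783)*(-1299) = ((322 - 641)/(√(2*12 + 3*(-28) - 28*12) + 94) - 783)*(-1299) = (-319/(√(24 - 84 - 336) + 94) - 783)*(-1299) = (-319/(√(-396) + 94) - 783)*(-1299) = (-319/(6*I*√11 + 94) - 783)*(-1299) = (-319/(94 + 6*I*√11) - 783)*(-1299) = (-783 - 319/(94 + 6*I*√11))*(-1299) = 1017117 + 414381/(94 + 6*I*√11)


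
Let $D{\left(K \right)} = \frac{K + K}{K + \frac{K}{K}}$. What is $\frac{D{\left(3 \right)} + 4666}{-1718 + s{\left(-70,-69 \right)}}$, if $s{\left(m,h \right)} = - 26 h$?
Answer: $\frac{9335}{152} \approx 61.414$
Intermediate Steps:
$D{\left(K \right)} = \frac{2 K}{1 + K}$ ($D{\left(K \right)} = \frac{2 K}{K + 1} = \frac{2 K}{1 + K}$)
$\frac{D{\left(3 \right)} + 4666}{-1718 + s{\left(-70,-69 \right)}} = \frac{2 \cdot 3 \frac{1}{1 + 3} + 4666}{-1718 - -1794} = \frac{2 \cdot 3 \cdot \frac{1}{4} + 4666}{-1718 + 1794} = \frac{2 \cdot 3 \cdot \frac{1}{4} + 4666}{76} = \left(\frac{3}{2} + 4666\right) \frac{1}{76} = \frac{9335}{2} \cdot \frac{1}{76} = \frac{9335}{152}$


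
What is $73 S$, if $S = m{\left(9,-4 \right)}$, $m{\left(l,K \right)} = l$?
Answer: $657$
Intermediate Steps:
$S = 9$
$73 S = 73 \cdot 9 = 657$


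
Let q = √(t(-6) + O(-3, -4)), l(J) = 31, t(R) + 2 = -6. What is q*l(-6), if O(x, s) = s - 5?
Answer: 31*I*√17 ≈ 127.82*I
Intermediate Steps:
t(R) = -8 (t(R) = -2 - 6 = -8)
O(x, s) = -5 + s
q = I*√17 (q = √(-8 + (-5 - 4)) = √(-8 - 9) = √(-17) = I*√17 ≈ 4.1231*I)
q*l(-6) = (I*√17)*31 = 31*I*√17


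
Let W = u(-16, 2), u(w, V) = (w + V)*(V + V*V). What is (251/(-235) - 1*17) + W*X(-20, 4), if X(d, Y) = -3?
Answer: 54974/235 ≈ 233.93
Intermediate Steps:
u(w, V) = (V + w)*(V + V²)
W = -84 (W = 2*(2 - 16 + 2² + 2*(-16)) = 2*(2 - 16 + 4 - 32) = 2*(-42) = -84)
(251/(-235) - 1*17) + W*X(-20, 4) = (251/(-235) - 1*17) - 84*(-3) = (251*(-1/235) - 17) + 252 = (-251/235 - 17) + 252 = -4246/235 + 252 = 54974/235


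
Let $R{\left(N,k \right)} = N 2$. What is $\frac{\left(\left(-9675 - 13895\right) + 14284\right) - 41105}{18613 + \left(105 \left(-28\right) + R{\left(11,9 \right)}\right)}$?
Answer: $- \frac{50391}{15695} \approx -3.2106$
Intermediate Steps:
$R{\left(N,k \right)} = 2 N$
$\frac{\left(\left(-9675 - 13895\right) + 14284\right) - 41105}{18613 + \left(105 \left(-28\right) + R{\left(11,9 \right)}\right)} = \frac{\left(\left(-9675 - 13895\right) + 14284\right) - 41105}{18613 + \left(105 \left(-28\right) + 2 \cdot 11\right)} = \frac{\left(-23570 + 14284\right) - 41105}{18613 + \left(-2940 + 22\right)} = \frac{-9286 - 41105}{18613 - 2918} = - \frac{50391}{15695}$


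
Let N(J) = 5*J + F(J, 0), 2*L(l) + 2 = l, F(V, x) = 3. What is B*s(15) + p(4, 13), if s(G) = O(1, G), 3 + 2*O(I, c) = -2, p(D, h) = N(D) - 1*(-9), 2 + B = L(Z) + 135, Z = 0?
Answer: -298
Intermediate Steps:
L(l) = -1 + l/2
N(J) = 3 + 5*J (N(J) = 5*J + 3 = 3 + 5*J)
B = 132 (B = -2 + ((-1 + (1/2)*0) + 135) = -2 + ((-1 + 0) + 135) = -2 + (-1 + 135) = -2 + 134 = 132)
p(D, h) = 12 + 5*D (p(D, h) = (3 + 5*D) - 1*(-9) = (3 + 5*D) + 9 = 12 + 5*D)
O(I, c) = -5/2 (O(I, c) = -3/2 + (1/2)*(-2) = -3/2 - 1 = -5/2)
s(G) = -5/2
B*s(15) + p(4, 13) = 132*(-5/2) + (12 + 5*4) = -330 + (12 + 20) = -330 + 32 = -298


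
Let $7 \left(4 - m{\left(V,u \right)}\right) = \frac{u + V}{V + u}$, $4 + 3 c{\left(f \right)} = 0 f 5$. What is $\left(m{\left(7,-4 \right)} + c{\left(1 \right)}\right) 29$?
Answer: $\frac{1537}{21} \approx 73.19$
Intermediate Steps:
$c{\left(f \right)} = - \frac{4}{3}$ ($c{\left(f \right)} = - \frac{4}{3} + \frac{0 f 5}{3} = - \frac{4}{3} + \frac{0 \cdot 5}{3} = - \frac{4}{3} + \frac{1}{3} \cdot 0 = - \frac{4}{3} + 0 = - \frac{4}{3}$)
$m{\left(V,u \right)} = \frac{27}{7}$ ($m{\left(V,u \right)} = 4 - \frac{\left(u + V\right) \frac{1}{V + u}}{7} = 4 - \frac{\left(V + u\right) \frac{1}{V + u}}{7} = 4 - \frac{1}{7} = \frac{27}{7}$)
$\left(m{\left(7,-4 \right)} + c{\left(1 \right)}\right) 29 = \left(\frac{27}{7} - \frac{4}{3}\right) 29 = \frac{53}{21} \cdot 29 = \frac{1537}{21}$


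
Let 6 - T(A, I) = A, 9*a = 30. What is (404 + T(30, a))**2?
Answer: 144400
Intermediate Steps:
a = 10/3 (a = (1/9)*30 = 10/3 ≈ 3.3333)
T(A, I) = 6 - A
(404 + T(30, a))**2 = (404 + (6 - 1*30))**2 = (404 + (6 - 30))**2 = (404 - 24)**2 = 380**2 = 144400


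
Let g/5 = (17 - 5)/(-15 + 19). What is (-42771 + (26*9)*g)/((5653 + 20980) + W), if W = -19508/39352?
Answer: -128749906/87336859 ≈ -1.4742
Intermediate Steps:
g = 15 (g = 5*((17 - 5)/(-15 + 19)) = 5*(12/4) = 5*(12*(¼)) = 5*3 = 15)
W = -4877/9838 (W = -19508*1/39352 = -4877/9838 ≈ -0.49573)
(-42771 + (26*9)*g)/((5653 + 20980) + W) = (-42771 + (26*9)*15)/((5653 + 20980) - 4877/9838) = (-42771 + 234*15)/(26633 - 4877/9838) = (-42771 + 3510)/(262010577/9838) = -39261*9838/262010577 = -128749906/87336859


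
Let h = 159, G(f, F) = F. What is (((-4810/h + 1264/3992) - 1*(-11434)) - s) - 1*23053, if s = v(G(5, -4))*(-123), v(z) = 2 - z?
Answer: -865684489/79341 ≈ -10911.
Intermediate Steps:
s = -738 (s = (2 - 1*(-4))*(-123) = (2 + 4)*(-123) = 6*(-123) = -738)
(((-4810/h + 1264/3992) - 1*(-11434)) - s) - 1*23053 = (((-4810/159 + 1264/3992) - 1*(-11434)) - 1*(-738)) - 1*23053 = (((-4810*1/159 + 1264*(1/3992)) + 11434) + 738) - 23053 = (((-4810/159 + 158/499) + 11434) + 738) - 23053 = ((-2375068/79341 + 11434) + 738) - 23053 = (904809926/79341 + 738) - 23053 = 963363584/79341 - 23053 = -865684489/79341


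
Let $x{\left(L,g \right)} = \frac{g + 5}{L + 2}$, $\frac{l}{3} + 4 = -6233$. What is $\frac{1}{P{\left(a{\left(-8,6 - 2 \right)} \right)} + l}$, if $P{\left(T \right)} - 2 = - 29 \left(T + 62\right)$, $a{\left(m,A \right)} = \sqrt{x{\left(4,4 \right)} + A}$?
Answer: $- \frac{41014}{841064847} + \frac{29 \sqrt{22}}{841064847} \approx -4.8603 \cdot 10^{-5}$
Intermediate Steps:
$l = -18711$ ($l = -12 + 3 \left(-6233\right) = -12 - 18699 = -18711$)
$x{\left(L,g \right)} = \frac{5 + g}{2 + L}$
$a{\left(m,A \right)} = \sqrt{\frac{3}{2} + A}$ ($a{\left(m,A \right)} = \sqrt{\frac{5 + 4}{2 + 4} + A} = \sqrt{\frac{1}{6} \cdot 9 + A} = \sqrt{\frac{3}{2} + A}$)
$P{\left(T \right)} = -1796 - 29 T$ ($P{\left(T \right)} = 2 - 29 \left(T + 62\right) = 2 - 29 \left(62 + T\right) = 2 - \left(1798 + 29 T\right) = -1796 - 29 T$)
$\frac{1}{P{\left(a{\left(-8,6 - 2 \right)} \right)} + l} = \frac{1}{\left(-1796 - 29 \frac{\sqrt{6 + 4 \left(6 - 2\right)}}{2}\right) - 18711} = \frac{1}{\left(-1796 - 29 \frac{\sqrt{6 + 4 \cdot 4}}{2}\right) - 18711} = \frac{1}{\left(-1796 - 29 \frac{\sqrt{6 + 16}}{2}\right) - 18711} = \frac{1}{\left(-1796 - 29 \frac{\sqrt{22}}{2}\right) - 18711} = \frac{1}{\left(-1796 - \frac{29 \sqrt{22}}{2}\right) - 18711} = \frac{1}{-20507 - \frac{29 \sqrt{22}}{2}}$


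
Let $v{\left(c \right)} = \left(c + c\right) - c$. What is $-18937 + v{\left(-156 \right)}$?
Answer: $-19093$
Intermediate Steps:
$v{\left(c \right)} = c$ ($v{\left(c \right)} = 2 c - c = c$)
$-18937 + v{\left(-156 \right)} = -18937 - 156 = -19093$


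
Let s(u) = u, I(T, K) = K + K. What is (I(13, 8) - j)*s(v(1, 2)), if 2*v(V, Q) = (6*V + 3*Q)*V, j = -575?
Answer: 3546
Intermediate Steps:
I(T, K) = 2*K
v(V, Q) = V*(3*Q + 6*V)/2 (v(V, Q) = ((6*V + 3*Q)*V)/2 = ((3*Q + 6*V)*V)/2 = (V*(3*Q + 6*V))/2 = V*(3*Q + 6*V)/2)
(I(13, 8) - j)*s(v(1, 2)) = (2*8 - 1*(-575))*((3/2)*1*(2 + 2*1)) = (16 + 575)*((3/2)*1*(2 + 2)) = 591*((3/2)*1*4) = 591*6 = 3546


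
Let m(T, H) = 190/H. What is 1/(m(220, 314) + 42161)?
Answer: 157/6619372 ≈ 2.3718e-5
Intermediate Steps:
1/(m(220, 314) + 42161) = 1/(190/314 + 42161) = 1/(190*(1/314) + 42161) = 1/(95/157 + 42161) = 1/(6619372/157) = 157/6619372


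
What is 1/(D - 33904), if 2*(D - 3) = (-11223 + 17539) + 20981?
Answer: -2/40505 ≈ -4.9377e-5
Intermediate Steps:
D = 27303/2 (D = 3 + ((-11223 + 17539) + 20981)/2 = 3 + (6316 + 20981)/2 = 3 + (1/2)*27297 = 3 + 27297/2 = 27303/2 ≈ 13652.)
1/(D - 33904) = 1/(27303/2 - 33904) = 1/(-40505/2) = -2/40505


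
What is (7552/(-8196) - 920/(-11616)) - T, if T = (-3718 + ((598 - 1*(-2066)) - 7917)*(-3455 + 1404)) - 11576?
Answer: -10669485518291/991716 ≈ -1.0759e+7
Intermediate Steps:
T = 10758609 (T = (-3718 + ((598 + 2066) - 7917)*(-2051)) - 11576 = (-3718 + (2664 - 7917)*(-2051)) - 11576 = (-3718 - 5253*(-2051)) - 11576 = (-3718 + 10773903) - 11576 = 10770185 - 11576 = 10758609)
(7552/(-8196) - 920/(-11616)) - T = (7552/(-8196) - 920/(-11616)) - 1*10758609 = (7552*(-1/8196) - 920*(-1/11616)) - 10758609 = (-1888/2049 + 115/1452) - 10758609 = -835247/991716 - 10758609 = -10669485518291/991716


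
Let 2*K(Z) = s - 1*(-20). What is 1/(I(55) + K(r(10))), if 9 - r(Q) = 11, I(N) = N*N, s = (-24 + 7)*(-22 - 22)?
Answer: 1/3409 ≈ 0.00029334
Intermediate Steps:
s = 748 (s = -17*(-44) = 748)
I(N) = N²
r(Q) = -2 (r(Q) = 9 - 1*11 = 9 - 11 = -2)
K(Z) = 384 (K(Z) = (748 - 1*(-20))/2 = (748 + 20)/2 = (½)*768 = 384)
1/(I(55) + K(r(10))) = 1/(55² + 384) = 1/(3025 + 384) = 1/3409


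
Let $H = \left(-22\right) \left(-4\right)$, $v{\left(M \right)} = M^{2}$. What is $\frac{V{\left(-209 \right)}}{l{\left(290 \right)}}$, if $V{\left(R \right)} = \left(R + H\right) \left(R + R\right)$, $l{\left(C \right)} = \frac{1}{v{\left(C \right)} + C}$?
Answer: $4268277420$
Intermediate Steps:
$H = 88$
$l{\left(C \right)} = \frac{1}{C + C^{2}}$ ($l{\left(C \right)} = \frac{1}{C^{2} + C} = \frac{1}{C + C^{2}}$)
$V{\left(R \right)} = 2 R \left(88 + R\right)$ ($V{\left(R \right)} = \left(R + 88\right) \left(R + R\right) = \left(88 + R\right) 2 R = 2 R \left(88 + R\right)$)
$\frac{V{\left(-209 \right)}}{l{\left(290 \right)}} = \frac{2 \left(-209\right) \left(88 - 209\right)}{\frac{1}{290} \frac{1}{1 + 290}} = \frac{2 \left(-209\right) \left(-121\right)}{\frac{1}{290} \cdot \frac{1}{291}} = \frac{50578}{\frac{1}{290} \cdot \frac{1}{291}} = 50578 \frac{1}{\frac{1}{84390}} = 50578 \cdot 84390 = 4268277420$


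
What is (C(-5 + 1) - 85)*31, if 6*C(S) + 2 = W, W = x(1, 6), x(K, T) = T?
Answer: -7843/3 ≈ -2614.3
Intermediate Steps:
W = 6
C(S) = 2/3 (C(S) = -1/3 + (1/6)*6 = -1/3 + 1 = 2/3)
(C(-5 + 1) - 85)*31 = (2/3 - 85)*31 = -253/3*31 = -7843/3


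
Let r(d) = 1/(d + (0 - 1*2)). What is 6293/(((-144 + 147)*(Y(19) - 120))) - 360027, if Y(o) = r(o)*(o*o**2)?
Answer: -5204803358/14457 ≈ -3.6002e+5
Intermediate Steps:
r(d) = 1/(-2 + d) (r(d) = 1/(d + (0 - 2)) = 1/(d - 2) = 1/(-2 + d))
Y(o) = o**3/(-2 + o) (Y(o) = (o*o**2)/(-2 + o) = o**3/(-2 + o))
6293/(((-144 + 147)*(Y(19) - 120))) - 360027 = 6293/(((-144 + 147)*(19**3/(-2 + 19) - 120))) - 360027 = 6293/((3*(6859/17 - 120))) - 360027 = 6293/((3*(4819/17))) - 360027 = 6293/(14457/17) - 360027 = 6293*(17/14457) - 360027 = 106981/14457 - 360027 = -5204803358/14457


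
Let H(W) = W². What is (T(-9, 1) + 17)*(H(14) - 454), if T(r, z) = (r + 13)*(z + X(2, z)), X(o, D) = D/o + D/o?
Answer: -6450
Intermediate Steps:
X(o, D) = 2*D/o
T(r, z) = 2*z*(13 + r) (T(r, z) = (r + 13)*(z + 2*z/2) = (13 + r)*(z + 2*z*(½)) = (13 + r)*(z + z) = (13 + r)*(2*z) = 2*z*(13 + r))
(T(-9, 1) + 17)*(H(14) - 454) = (2*1*(13 - 9) + 17)*(14² - 454) = (2*1*4 + 17)*(196 - 454) = (8 + 17)*(-258) = 25*(-258) = -6450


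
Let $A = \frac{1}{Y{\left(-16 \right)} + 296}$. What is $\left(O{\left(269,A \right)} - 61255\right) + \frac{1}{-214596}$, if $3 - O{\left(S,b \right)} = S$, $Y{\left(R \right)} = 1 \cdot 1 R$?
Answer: $- \frac{13202160517}{214596} \approx -61521.0$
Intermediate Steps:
$Y{\left(R \right)} = R$ ($Y{\left(R \right)} = 1 R = R$)
$A = \frac{1}{280}$ ($A = \frac{1}{-16 + 296} = \frac{1}{280} \approx 0.0035714$)
$O{\left(S,b \right)} = 3 - S$
$\left(O{\left(269,A \right)} - 61255\right) + \frac{1}{-214596} = \left(\left(3 - 269\right) - 61255\right) + \frac{1}{-214596} = \left(\left(3 - 269\right) - 61255\right) - \frac{1}{214596} = \left(-266 - 61255\right) - \frac{1}{214596} = -61521 - \frac{1}{214596} = - \frac{13202160517}{214596}$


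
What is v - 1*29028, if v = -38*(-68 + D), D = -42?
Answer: -24848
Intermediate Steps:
v = 4180 (v = -38*(-68 - 42) = -38*(-110) = 4180)
v - 1*29028 = 4180 - 1*29028 = 4180 - 29028 = -24848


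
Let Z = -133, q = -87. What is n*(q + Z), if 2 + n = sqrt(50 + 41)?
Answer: 440 - 220*sqrt(91) ≈ -1658.7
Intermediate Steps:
n = -2 + sqrt(91) (n = -2 + sqrt(50 + 41) = -2 + sqrt(91) ≈ 7.5394)
n*(q + Z) = (-2 + sqrt(91))*(-87 - 133) = (-2 + sqrt(91))*(-220) = 440 - 220*sqrt(91)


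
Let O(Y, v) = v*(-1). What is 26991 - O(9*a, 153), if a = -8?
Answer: 27144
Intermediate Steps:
O(Y, v) = -v
26991 - O(9*a, 153) = 26991 - (-1)*153 = 26991 - 1*(-153) = 26991 + 153 = 27144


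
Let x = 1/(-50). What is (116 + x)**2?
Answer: 33628401/2500 ≈ 13451.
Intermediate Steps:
x = -1/50 ≈ -0.020000
(116 + x)**2 = (116 - 1/50)**2 = (5799/50)**2 = 33628401/2500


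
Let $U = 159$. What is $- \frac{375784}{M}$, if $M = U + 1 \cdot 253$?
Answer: $- \frac{93946}{103} \approx -912.1$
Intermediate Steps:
$M = 412$ ($M = 159 + 1 \cdot 253 = 159 + 253 = 412$)
$- \frac{375784}{M} = - \frac{375784}{412} = \left(-375784\right) \frac{1}{412} = - \frac{93946}{103}$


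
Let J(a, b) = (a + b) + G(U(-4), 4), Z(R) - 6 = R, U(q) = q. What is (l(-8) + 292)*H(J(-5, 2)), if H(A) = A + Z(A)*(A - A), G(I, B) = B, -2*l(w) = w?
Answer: 296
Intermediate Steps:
l(w) = -w/2
Z(R) = 6 + R
J(a, b) = 4 + a + b (J(a, b) = (a + b) + 4 = 4 + a + b)
H(A) = A (H(A) = A + (6 + A)*(A - A) = A + (6 + A)*0 = A + 0 = A)
(l(-8) + 292)*H(J(-5, 2)) = (-1/2*(-8) + 292)*(4 - 5 + 2) = (4 + 292)*1 = 296*1 = 296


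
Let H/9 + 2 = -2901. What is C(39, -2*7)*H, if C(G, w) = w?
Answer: 365778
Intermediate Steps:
H = -26127 (H = -18 + 9*(-2901) = -18 - 26109 = -26127)
C(39, -2*7)*H = -2*7*(-26127) = -14*(-26127) = 365778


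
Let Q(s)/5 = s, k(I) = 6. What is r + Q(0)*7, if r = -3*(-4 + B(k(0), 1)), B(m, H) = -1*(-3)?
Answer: 3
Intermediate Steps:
B(m, H) = 3
Q(s) = 5*s
r = 3 (r = -3*(-4 + 3) = -3*(-1) = 3)
r + Q(0)*7 = 3 + (5*0)*7 = 3 + 0*7 = 3 + 0 = 3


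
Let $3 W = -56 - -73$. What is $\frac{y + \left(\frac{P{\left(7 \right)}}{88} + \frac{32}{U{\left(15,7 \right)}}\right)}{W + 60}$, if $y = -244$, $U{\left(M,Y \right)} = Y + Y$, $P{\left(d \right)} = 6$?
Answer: $- \frac{223281}{60676} \approx -3.6799$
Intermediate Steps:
$U{\left(M,Y \right)} = 2 Y$
$W = \frac{17}{3}$ ($W = \frac{-56 - -73}{3} = \frac{-56 + 73}{3} = \frac{1}{3} \cdot 17 = \frac{17}{3} \approx 5.6667$)
$\frac{y + \left(\frac{P{\left(7 \right)}}{88} + \frac{32}{U{\left(15,7 \right)}}\right)}{W + 60} = \frac{-244 + \left(\frac{6}{88} + \frac{32}{2 \cdot 7}\right)}{\frac{17}{3} + 60} = \frac{-244 + \left(6 \cdot \frac{1}{88} + \frac{32}{14}\right)}{\frac{197}{3}} = \left(-244 + \left(\frac{3}{44} + 32 \cdot \frac{1}{14}\right)\right) \frac{3}{197} = \left(-244 + \left(\frac{3}{44} + \frac{16}{7}\right)\right) \frac{3}{197} = \left(-244 + \frac{725}{308}\right) \frac{3}{197} = \left(- \frac{74427}{308}\right) \frac{3}{197} = - \frac{223281}{60676}$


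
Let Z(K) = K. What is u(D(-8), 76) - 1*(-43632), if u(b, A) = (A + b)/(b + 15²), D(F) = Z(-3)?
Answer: 9686377/222 ≈ 43632.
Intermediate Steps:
D(F) = -3
u(b, A) = (A + b)/(225 + b) (u(b, A) = (A + b)/(b + 225) = (A + b)/(225 + b))
u(D(-8), 76) - 1*(-43632) = (76 - 3)/(225 - 3) - 1*(-43632) = 73/222 + 43632 = 9686377/222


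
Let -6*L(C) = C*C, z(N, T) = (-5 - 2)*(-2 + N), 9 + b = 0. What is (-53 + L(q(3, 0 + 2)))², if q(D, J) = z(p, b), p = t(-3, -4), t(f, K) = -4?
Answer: 120409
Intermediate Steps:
b = -9 (b = -9 + 0 = -9)
p = -4
z(N, T) = 14 - 7*N (z(N, T) = -7*(-2 + N) = 14 - 7*N)
q(D, J) = 42 (q(D, J) = 14 - 7*(-4) = 14 + 28 = 42)
L(C) = -C²/6 (L(C) = -C*C/6 = -C²/6)
(-53 + L(q(3, 0 + 2)))² = (-53 - ⅙*42²)² = (-53 - ⅙*1764)² = (-53 - 294)² = (-347)² = 120409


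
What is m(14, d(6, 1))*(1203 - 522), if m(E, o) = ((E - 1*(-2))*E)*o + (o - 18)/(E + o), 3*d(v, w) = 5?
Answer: 11915911/47 ≈ 2.5353e+5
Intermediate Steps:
d(v, w) = 5/3 (d(v, w) = (1/3)*5 = 5/3)
m(E, o) = (-18 + o)/(E + o) + E*o*(2 + E) (m(E, o) = ((E + 2)*E)*o + (-18 + o)/(E + o) = ((2 + E)*E)*o + (-18 + o)/(E + o) = (E*(2 + E))*o + (-18 + o)/(E + o) = E*o*(2 + E) + (-18 + o)/(E + o) = (-18 + o)/(E + o) + E*o*(2 + E))
m(14, d(6, 1))*(1203 - 522) = ((-18 + 5/3 + (5/3)*14**3 + 14**2*(5/3)**2 + 2*14*(5/3)**2 + 2*(5/3)*14**2)/(14 + 5/3))*(1203 - 522) = ((-18 + 5/3 + (5/3)*2744 + 196*(25/9) + 2*14*(25/9) + 2*(5/3)*196)/(47/3))*681 = (3*(-18 + 5/3 + 13720/3 + 4900/9 + 700/9 + 1960/3)/47)*681 = ((3/47)*(52493/9))*681 = (52493/141)*681 = 11915911/47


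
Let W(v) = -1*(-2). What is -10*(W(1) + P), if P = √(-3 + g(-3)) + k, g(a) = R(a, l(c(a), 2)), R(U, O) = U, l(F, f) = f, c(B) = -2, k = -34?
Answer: 320 - 10*I*√6 ≈ 320.0 - 24.495*I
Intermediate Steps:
W(v) = 2
g(a) = a
P = -34 + I*√6 (P = √(-3 - 3) - 34 = √(-6) - 34 = I*√6 - 34 = -34 + I*√6 ≈ -34.0 + 2.4495*I)
-10*(W(1) + P) = -10*(2 + (-34 + I*√6)) = -10*(-32 + I*√6) = 320 - 10*I*√6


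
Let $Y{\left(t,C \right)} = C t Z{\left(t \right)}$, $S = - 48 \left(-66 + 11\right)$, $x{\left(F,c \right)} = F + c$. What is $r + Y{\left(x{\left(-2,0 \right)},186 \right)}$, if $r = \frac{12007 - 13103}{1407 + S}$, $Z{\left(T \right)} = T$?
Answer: $\frac{3009872}{4047} \approx 743.73$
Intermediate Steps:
$S = 2640$ ($S = \left(-48\right) \left(-55\right) = 2640$)
$Y{\left(t,C \right)} = C t^{2}$ ($Y{\left(t,C \right)} = C t t = C t^{2}$)
$r = - \frac{1096}{4047}$ ($r = \frac{12007 - 13103}{1407 + 2640} = - \frac{1096}{4047} \approx -0.27082$)
$r + Y{\left(x{\left(-2,0 \right)},186 \right)} = - \frac{1096}{4047} + 186 \left(-2 + 0\right)^{2} = - \frac{1096}{4047} + 186 \left(-2\right)^{2} = - \frac{1096}{4047} + 186 \cdot 4 = - \frac{1096}{4047} + 744 = \frac{3009872}{4047}$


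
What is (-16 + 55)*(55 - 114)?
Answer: -2301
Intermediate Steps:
(-16 + 55)*(55 - 114) = 39*(-59) = -2301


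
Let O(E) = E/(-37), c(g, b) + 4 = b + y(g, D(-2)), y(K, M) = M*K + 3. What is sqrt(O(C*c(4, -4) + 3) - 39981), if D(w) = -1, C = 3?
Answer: I*sqrt(54733101)/37 ≈ 199.95*I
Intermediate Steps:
y(K, M) = 3 + K*M (y(K, M) = K*M + 3 = 3 + K*M)
c(g, b) = -1 + b - g (c(g, b) = -4 + (b + (3 + g*(-1))) = -4 + (b + (3 - g)) = -4 + (3 + b - g) = -1 + b - g)
O(E) = -E/37 (O(E) = E*(-1/37) = -E/37)
sqrt(O(C*c(4, -4) + 3) - 39981) = sqrt(-(3*(-1 - 4 - 1*4) + 3)/37 - 39981) = sqrt(-(3*(-1 - 4 - 4) + 3)/37 - 39981) = sqrt(-(3*(-9) + 3)/37 - 39981) = sqrt(-(-27 + 3)/37 - 39981) = sqrt(-1/37*(-24) - 39981) = sqrt(24/37 - 39981) = sqrt(-1479273/37) = I*sqrt(54733101)/37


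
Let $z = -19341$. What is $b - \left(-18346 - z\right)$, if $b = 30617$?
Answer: $29622$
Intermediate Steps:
$b - \left(-18346 - z\right) = 30617 - \left(-18346 - -19341\right) = 30617 - \left(-18346 + 19341\right) = 30617 - 995 = 29622$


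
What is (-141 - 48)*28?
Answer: -5292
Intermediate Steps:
(-141 - 48)*28 = -189*28 = -5292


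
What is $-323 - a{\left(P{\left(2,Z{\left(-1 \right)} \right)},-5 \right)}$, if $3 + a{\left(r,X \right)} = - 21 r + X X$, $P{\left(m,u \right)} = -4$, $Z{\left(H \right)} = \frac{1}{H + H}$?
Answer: $-429$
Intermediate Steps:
$Z{\left(H \right)} = \frac{1}{2 H}$
$a{\left(r,X \right)} = -3 + X^{2} - 21 r$ ($a{\left(r,X \right)} = -3 + \left(- 21 r + X X\right) = -3 + \left(- 21 r + X^{2}\right) = -3 + \left(X^{2} - 21 r\right) = -3 + X^{2} - 21 r$)
$-323 - a{\left(P{\left(2,Z{\left(-1 \right)} \right)},-5 \right)} = -323 - \left(-3 + \left(-5\right)^{2} - -84\right) = -323 - \left(-3 + 25 + 84\right) = -323 - 106 = -429$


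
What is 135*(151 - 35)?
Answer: 15660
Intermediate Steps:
135*(151 - 35) = 135*116 = 15660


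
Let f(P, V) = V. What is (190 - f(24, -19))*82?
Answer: 17138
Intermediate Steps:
(190 - f(24, -19))*82 = (190 - 1*(-19))*82 = (190 + 19)*82 = 209*82 = 17138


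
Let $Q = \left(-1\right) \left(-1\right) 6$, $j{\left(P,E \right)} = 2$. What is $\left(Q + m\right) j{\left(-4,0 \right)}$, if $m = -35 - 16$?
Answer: $-90$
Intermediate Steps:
$Q = 6$ ($Q = 1 \cdot 6 = 6$)
$m = -51$ ($m = -35 - 16 = -51$)
$\left(Q + m\right) j{\left(-4,0 \right)} = \left(6 - 51\right) 2 = \left(-45\right) 2 = -90$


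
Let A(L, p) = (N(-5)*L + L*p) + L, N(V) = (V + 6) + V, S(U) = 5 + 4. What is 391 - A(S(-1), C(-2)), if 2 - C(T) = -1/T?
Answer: 809/2 ≈ 404.50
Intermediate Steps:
C(T) = 2 + 1/T (C(T) = 2 - (-1)/T = 2 + 1/T)
S(U) = 9
N(V) = 6 + 2*V (N(V) = (6 + V) + V = 6 + 2*V)
A(L, p) = -3*L + L*p (A(L, p) = ((6 + 2*(-5))*L + L*p) + L = ((6 - 10)*L + L*p) + L = (-4*L + L*p) + L = -3*L + L*p)
391 - A(S(-1), C(-2)) = 391 - 9*(-3 + (2 + 1/(-2))) = 391 - 9*(-3 + (2 - 1/2)) = 391 - 9*(-3 + 3/2) = 391 - 9*(-3)/2 = 391 - 1*(-27/2) = 391 + 27/2 = 809/2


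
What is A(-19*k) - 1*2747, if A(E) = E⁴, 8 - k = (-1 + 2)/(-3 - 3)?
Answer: 751271071009/1296 ≈ 5.7968e+8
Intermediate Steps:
k = 49/6 (k = 8 - (-1 + 2)/(-3 - 3) = 8 - 1/(-6) = 8 - (-1)/6 = 8 - 1*(-⅙) = 8 + ⅙ = 49/6 ≈ 8.1667)
A(-19*k) - 1*2747 = (-19*49/6)⁴ - 1*2747 = (-931/6)⁴ - 2747 = 751274631121/1296 - 2747 = 751271071009/1296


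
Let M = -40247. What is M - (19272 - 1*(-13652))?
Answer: -73171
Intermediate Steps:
M - (19272 - 1*(-13652)) = -40247 - (19272 - 1*(-13652)) = -40247 - (19272 + 13652) = -40247 - 1*32924 = -40247 - 32924 = -73171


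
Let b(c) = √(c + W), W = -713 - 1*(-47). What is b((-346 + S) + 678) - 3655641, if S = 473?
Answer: -3655641 + √139 ≈ -3.6556e+6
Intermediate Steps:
W = -666 (W = -713 + 47 = -666)
b(c) = √(-666 + c) (b(c) = √(c - 666) = √(-666 + c))
b((-346 + S) + 678) - 3655641 = √(-666 + ((-346 + 473) + 678)) - 3655641 = √(-666 + (127 + 678)) - 3655641 = √(-666 + 805) - 3655641 = √139 - 3655641 = -3655641 + √139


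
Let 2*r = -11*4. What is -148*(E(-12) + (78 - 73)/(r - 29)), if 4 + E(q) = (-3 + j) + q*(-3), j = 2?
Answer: -233248/51 ≈ -4573.5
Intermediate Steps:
r = -22 (r = (-11*4)/2 = (½)*(-44) = -22)
E(q) = -5 - 3*q (E(q) = -4 + ((-3 + 2) + q*(-3)) = -4 + (-1 - 3*q) = -5 - 3*q)
-148*(E(-12) + (78 - 73)/(r - 29)) = -148*((-5 - 3*(-12)) + (78 - 73)/(-22 - 29)) = -148*((-5 + 36) + 5/(-51)) = -148*(31 + 5*(-1/51)) = -148*(31 - 5/51) = -148*1576/51 = -233248/51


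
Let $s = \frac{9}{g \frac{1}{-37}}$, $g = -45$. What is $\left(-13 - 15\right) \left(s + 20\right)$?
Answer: $- \frac{3836}{5} \approx -767.2$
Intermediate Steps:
$s = \frac{37}{5}$ ($s = \frac{9}{\left(-45\right) \frac{1}{-37}} = \frac{9}{\left(-45\right) \left(- \frac{1}{37}\right)} = \frac{9}{\frac{45}{37}} = 9 \cdot \frac{37}{45} = \frac{37}{5} \approx 7.4$)
$\left(-13 - 15\right) \left(s + 20\right) = \left(-13 - 15\right) \left(\frac{37}{5} + 20\right) = \left(-28\right) \frac{137}{5} = - \frac{3836}{5}$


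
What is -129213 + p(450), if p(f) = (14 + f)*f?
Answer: 79587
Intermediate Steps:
p(f) = f*(14 + f)
-129213 + p(450) = -129213 + 450*(14 + 450) = -129213 + 450*464 = -129213 + 208800 = 79587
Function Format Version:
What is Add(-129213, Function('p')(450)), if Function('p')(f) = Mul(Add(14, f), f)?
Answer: 79587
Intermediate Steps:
Function('p')(f) = Mul(f, Add(14, f))
Add(-129213, Function('p')(450)) = Add(-129213, Mul(450, Add(14, 450))) = Add(-129213, Mul(450, 464)) = Add(-129213, 208800) = 79587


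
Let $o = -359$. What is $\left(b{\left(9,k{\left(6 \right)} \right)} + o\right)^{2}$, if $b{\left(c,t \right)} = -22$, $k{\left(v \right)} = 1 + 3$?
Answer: $145161$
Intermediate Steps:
$k{\left(v \right)} = 4$
$\left(b{\left(9,k{\left(6 \right)} \right)} + o\right)^{2} = \left(-22 - 359\right)^{2} = \left(-381\right)^{2} = 145161$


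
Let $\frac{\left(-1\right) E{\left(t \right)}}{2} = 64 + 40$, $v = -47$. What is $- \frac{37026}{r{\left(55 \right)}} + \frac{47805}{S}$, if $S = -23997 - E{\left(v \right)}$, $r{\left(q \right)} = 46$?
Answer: $- \frac{441505272}{547147} \approx -806.92$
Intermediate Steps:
$E{\left(t \right)} = -208$ ($E{\left(t \right)} = - 2 \left(64 + 40\right) = \left(-2\right) 104 = -208$)
$S = -23789$ ($S = -23997 - -208 = -23997 + 208 = -23789$)
$- \frac{37026}{r{\left(55 \right)}} + \frac{47805}{S} = - \frac{37026}{46} + \frac{47805}{-23789} = \left(-37026\right) \frac{1}{46} + 47805 \left(- \frac{1}{23789}\right) = - \frac{18513}{23} - \frac{47805}{23789} = - \frac{441505272}{547147}$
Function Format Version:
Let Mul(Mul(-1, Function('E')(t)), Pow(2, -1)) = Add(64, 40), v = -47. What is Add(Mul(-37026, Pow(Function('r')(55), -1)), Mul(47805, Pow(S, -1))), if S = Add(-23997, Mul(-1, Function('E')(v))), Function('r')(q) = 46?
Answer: Rational(-441505272, 547147) ≈ -806.92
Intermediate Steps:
Function('E')(t) = -208 (Function('E')(t) = Mul(-2, Add(64, 40)) = Mul(-2, 104) = -208)
S = -23789 (S = Add(-23997, Mul(-1, -208)) = Add(-23997, 208) = -23789)
Add(Mul(-37026, Pow(Function('r')(55), -1)), Mul(47805, Pow(S, -1))) = Add(Mul(-37026, Pow(46, -1)), Mul(47805, Pow(-23789, -1))) = Add(Mul(-37026, Rational(1, 46)), Mul(47805, Rational(-1, 23789))) = Add(Rational(-18513, 23), Rational(-47805, 23789)) = Rational(-441505272, 547147)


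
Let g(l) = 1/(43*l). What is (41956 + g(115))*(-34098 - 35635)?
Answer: -14467674333593/4945 ≈ -2.9257e+9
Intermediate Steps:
g(l) = 1/(43*l)
(41956 + g(115))*(-34098 - 35635) = (41956 + (1/43)/115)*(-34098 - 35635) = (41956 + (1/43)*(1/115))*(-69733) = (41956 + 1/4945)*(-69733) = (207472421/4945)*(-69733) = -14467674333593/4945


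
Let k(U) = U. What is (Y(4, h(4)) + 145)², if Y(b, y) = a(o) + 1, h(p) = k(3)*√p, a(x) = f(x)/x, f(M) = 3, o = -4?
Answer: 337561/16 ≈ 21098.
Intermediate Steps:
a(x) = 3/x
h(p) = 3*√p
Y(b, y) = ¼ (Y(b, y) = 3/(-4) + 1 = 3*(-¼) + 1 = -¾ + 1 = ¼)
(Y(4, h(4)) + 145)² = (¼ + 145)² = (581/4)² = 337561/16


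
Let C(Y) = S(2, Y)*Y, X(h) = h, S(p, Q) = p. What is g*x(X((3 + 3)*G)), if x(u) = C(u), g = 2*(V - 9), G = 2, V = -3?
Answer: -576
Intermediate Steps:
g = -24 (g = 2*(-3 - 9) = 2*(-12) = -24)
C(Y) = 2*Y
x(u) = 2*u
g*x(X((3 + 3)*G)) = -48*(3 + 3)*2 = -48*6*2 = -48*12 = -24*24 = -576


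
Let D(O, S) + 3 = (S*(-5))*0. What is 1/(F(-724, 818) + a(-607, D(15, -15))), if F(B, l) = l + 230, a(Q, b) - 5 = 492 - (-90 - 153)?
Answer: 1/1788 ≈ 0.00055928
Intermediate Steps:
D(O, S) = -3 (D(O, S) = -3 + (S*(-5))*0 = -3 - 5*S*0 = -3 + 0 = -3)
a(Q, b) = 740 (a(Q, b) = 5 + (492 - (-90 - 153)) = 5 + (492 - 1*(-243)) = 5 + (492 + 243) = 5 + 735 = 740)
F(B, l) = 230 + l
1/(F(-724, 818) + a(-607, D(15, -15))) = 1/((230 + 818) + 740) = 1/(1048 + 740) = 1/1788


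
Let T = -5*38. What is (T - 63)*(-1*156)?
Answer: 39468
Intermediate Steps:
T = -190
(T - 63)*(-1*156) = (-190 - 63)*(-1*156) = -253*(-156) = 39468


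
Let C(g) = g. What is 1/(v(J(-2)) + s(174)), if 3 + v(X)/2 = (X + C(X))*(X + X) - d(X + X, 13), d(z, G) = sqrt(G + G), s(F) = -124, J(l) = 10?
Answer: 335/224398 + sqrt(26)/224398 ≈ 0.0015156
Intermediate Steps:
d(z, G) = sqrt(2)*sqrt(G) (d(z, G) = sqrt(2*G) = sqrt(2)*sqrt(G))
v(X) = -6 - 2*sqrt(26) + 8*X**2 (v(X) = -6 + 2*((X + X)*(X + X) - sqrt(2)*sqrt(13)) = -6 + 2*((2*X)*(2*X) - sqrt(26)) = -6 + 2*(4*X**2 - sqrt(26)) = -6 + 2*(-sqrt(26) + 4*X**2) = -6 + (-2*sqrt(26) + 8*X**2) = -6 - 2*sqrt(26) + 8*X**2)
1/(v(J(-2)) + s(174)) = 1/((-6 - 2*sqrt(26) + 8*10**2) - 124) = 1/((-6 - 2*sqrt(26) + 8*100) - 124) = 1/((-6 - 2*sqrt(26) + 800) - 124) = 1/((794 - 2*sqrt(26)) - 124) = 1/(670 - 2*sqrt(26))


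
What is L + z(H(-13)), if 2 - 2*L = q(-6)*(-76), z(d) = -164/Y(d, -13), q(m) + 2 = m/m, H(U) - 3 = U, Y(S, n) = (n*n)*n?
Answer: -81125/2197 ≈ -36.925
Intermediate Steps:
Y(S, n) = n³ (Y(S, n) = n²*n = n³)
H(U) = 3 + U
q(m) = -1 (q(m) = -2 + m/m = -2 + 1 = -1)
z(d) = 164/2197 (z(d) = -164/((-13)³) = -164/(-2197) = -164*(-1/2197) = 164/2197)
L = -37 (L = 1 - (-1)*(-76)/2 = 1 - ½*76 = 1 - 38 = -37)
L + z(H(-13)) = -37 + 164/2197 = -81125/2197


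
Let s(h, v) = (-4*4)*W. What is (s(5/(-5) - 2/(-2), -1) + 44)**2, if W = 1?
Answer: 784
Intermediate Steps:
s(h, v) = -16 (s(h, v) = -4*4*1 = -16*1 = -16)
(s(5/(-5) - 2/(-2), -1) + 44)**2 = (-16 + 44)**2 = 28**2 = 784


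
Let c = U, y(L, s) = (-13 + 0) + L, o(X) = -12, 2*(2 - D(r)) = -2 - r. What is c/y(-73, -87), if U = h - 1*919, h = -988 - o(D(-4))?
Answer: 1895/86 ≈ 22.035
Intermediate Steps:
D(r) = 3 + r/2 (D(r) = 2 - (-2 - r)/2 = 2 + (1 + r/2) = 3 + r/2)
y(L, s) = -13 + L
h = -976 (h = -988 - 1*(-12) = -988 + 12 = -976)
U = -1895 (U = -976 - 1*919 = -976 - 919 = -1895)
c = -1895
c/y(-73, -87) = -1895/(-13 - 73) = -1895/(-86) = -1895*(-1/86) = 1895/86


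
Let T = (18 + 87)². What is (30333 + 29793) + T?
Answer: 71151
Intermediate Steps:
T = 11025 (T = 105² = 11025)
(30333 + 29793) + T = (30333 + 29793) + 11025 = 60126 + 11025 = 71151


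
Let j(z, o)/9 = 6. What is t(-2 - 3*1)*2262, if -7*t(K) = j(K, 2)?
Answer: -122148/7 ≈ -17450.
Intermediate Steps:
j(z, o) = 54 (j(z, o) = 9*6 = 54)
t(K) = -54/7 (t(K) = -⅐*54 = -54/7)
t(-2 - 3*1)*2262 = -54/7*2262 = -122148/7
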